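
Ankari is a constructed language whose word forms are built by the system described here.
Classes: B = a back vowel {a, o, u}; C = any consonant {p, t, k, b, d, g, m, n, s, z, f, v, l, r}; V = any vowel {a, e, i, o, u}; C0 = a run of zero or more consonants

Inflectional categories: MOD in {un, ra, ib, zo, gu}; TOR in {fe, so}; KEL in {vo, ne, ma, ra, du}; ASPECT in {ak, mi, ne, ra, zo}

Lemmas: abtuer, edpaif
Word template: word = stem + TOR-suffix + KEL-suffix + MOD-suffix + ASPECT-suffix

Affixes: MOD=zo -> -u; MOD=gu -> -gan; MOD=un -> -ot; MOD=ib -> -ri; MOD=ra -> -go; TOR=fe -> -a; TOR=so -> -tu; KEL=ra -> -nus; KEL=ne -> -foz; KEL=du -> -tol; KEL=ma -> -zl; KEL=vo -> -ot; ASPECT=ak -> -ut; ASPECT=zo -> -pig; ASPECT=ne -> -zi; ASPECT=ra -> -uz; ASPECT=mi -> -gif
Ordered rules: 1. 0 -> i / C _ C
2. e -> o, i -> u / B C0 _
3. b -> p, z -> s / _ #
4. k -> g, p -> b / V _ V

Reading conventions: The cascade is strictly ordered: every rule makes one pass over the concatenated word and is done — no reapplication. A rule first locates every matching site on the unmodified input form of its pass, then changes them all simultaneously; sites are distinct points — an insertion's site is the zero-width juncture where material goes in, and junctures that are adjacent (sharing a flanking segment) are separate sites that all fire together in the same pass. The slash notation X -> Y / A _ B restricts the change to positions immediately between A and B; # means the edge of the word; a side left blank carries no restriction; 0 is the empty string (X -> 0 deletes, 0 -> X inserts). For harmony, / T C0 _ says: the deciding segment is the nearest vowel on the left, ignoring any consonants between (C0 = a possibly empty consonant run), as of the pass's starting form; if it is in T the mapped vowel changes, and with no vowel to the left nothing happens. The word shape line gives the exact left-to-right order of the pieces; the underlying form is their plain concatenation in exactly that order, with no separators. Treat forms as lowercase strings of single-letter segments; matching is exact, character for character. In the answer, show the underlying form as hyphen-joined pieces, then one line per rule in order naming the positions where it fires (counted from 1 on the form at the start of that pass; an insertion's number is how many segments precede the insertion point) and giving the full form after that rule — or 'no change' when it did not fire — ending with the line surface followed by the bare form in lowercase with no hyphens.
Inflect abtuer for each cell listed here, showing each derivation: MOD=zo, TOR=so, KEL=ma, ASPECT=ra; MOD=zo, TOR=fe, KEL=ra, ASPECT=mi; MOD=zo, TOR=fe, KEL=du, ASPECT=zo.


cell MOD=zo, TOR=so, KEL=ma, ASPECT=ra:
underlying: abtuer-tu-zl-u-uz
1. 0 -> i / C _ C: inserts after position(s) 2, 6, 9: abituerituziluuz
2. e -> o, i -> u / B C0 _: fires at position(s) 3, 6, 12: abutuorituzuluuz
3. b -> p, z -> s / _ #: fires at position(s) 16: abutuorituzuluus
4. k -> g, p -> b / V _ V: no change
surface: abutuorituzuluus

cell MOD=zo, TOR=fe, KEL=ra, ASPECT=mi:
underlying: abtuer-a-nus-u-gif
1. 0 -> i / C _ C: inserts after position(s) 2: abitueranusugif
2. e -> o, i -> u / B C0 _: fires at position(s) 3, 6, 14: abutuoranusuguf
3. b -> p, z -> s / _ #: no change
4. k -> g, p -> b / V _ V: no change
surface: abutuoranusuguf

cell MOD=zo, TOR=fe, KEL=du, ASPECT=zo:
underlying: abtuer-a-tol-u-pig
1. 0 -> i / C _ C: inserts after position(s) 2: abitueratolupig
2. e -> o, i -> u / B C0 _: fires at position(s) 3, 6, 14: abutuoratolupug
3. b -> p, z -> s / _ #: no change
4. k -> g, p -> b / V _ V: fires at position(s) 13: abutuoratolubug
surface: abutuoratolubug


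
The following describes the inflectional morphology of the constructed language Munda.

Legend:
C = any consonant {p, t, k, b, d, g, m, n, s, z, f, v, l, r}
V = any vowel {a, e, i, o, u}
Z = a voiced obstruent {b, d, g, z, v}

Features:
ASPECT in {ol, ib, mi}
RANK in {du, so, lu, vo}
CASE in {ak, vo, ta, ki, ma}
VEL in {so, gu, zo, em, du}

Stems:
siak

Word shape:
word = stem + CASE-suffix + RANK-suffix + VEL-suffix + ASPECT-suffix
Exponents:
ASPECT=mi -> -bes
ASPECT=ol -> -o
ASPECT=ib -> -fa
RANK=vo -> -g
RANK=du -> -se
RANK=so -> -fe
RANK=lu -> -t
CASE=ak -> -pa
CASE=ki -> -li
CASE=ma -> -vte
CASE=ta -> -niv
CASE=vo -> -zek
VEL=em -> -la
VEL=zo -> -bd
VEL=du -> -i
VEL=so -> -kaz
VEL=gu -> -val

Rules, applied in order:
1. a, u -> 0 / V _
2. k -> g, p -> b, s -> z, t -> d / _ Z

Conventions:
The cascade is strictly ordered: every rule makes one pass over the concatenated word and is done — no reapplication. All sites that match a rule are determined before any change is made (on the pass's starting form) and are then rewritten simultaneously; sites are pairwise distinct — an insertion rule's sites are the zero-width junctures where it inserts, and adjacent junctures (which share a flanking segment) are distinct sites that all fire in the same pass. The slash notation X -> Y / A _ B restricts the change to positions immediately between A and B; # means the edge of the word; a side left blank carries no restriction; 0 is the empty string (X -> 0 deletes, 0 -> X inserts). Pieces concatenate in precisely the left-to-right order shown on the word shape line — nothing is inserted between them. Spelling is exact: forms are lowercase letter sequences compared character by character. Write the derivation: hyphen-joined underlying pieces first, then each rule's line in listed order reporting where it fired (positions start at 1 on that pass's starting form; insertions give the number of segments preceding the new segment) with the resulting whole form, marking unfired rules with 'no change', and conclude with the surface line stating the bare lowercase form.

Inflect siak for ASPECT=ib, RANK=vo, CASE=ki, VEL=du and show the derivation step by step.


underlying: siak-li-g-i-fa
1. a, u -> 0 / V _: fires at position(s) 3: sikligifa
2. k -> g, p -> b, s -> z, t -> d / _ Z: no change
surface: sikligifa


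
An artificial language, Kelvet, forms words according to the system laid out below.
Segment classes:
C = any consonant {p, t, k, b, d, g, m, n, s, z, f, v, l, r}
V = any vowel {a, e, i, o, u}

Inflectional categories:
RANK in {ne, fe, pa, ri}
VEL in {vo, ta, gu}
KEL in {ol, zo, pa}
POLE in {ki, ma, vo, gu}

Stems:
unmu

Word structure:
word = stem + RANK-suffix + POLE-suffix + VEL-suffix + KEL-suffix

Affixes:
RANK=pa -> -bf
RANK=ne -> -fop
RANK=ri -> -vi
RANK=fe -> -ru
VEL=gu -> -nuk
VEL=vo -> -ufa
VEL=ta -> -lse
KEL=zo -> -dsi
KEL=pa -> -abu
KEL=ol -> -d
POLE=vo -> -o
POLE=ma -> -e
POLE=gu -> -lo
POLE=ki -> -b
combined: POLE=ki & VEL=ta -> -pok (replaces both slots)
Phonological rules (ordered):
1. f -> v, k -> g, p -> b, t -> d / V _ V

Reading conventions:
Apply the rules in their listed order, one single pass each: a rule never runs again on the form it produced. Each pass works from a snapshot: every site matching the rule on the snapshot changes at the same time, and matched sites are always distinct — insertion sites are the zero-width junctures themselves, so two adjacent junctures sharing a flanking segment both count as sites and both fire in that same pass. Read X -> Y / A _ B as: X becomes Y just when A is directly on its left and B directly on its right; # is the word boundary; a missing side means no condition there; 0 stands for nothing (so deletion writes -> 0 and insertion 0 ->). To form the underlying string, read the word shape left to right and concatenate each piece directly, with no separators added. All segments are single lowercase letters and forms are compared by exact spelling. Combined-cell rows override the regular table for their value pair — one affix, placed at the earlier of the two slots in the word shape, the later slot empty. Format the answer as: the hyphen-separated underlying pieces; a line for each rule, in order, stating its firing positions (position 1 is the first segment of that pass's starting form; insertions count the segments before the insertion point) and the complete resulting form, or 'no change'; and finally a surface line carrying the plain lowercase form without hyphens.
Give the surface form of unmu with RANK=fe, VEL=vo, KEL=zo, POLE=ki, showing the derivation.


underlying: unmu-ru-b-ufa-dsi
1. f -> v, k -> g, p -> b, t -> d / V _ V: fires at position(s) 9: unmurubuvadsi
surface: unmurubuvadsi


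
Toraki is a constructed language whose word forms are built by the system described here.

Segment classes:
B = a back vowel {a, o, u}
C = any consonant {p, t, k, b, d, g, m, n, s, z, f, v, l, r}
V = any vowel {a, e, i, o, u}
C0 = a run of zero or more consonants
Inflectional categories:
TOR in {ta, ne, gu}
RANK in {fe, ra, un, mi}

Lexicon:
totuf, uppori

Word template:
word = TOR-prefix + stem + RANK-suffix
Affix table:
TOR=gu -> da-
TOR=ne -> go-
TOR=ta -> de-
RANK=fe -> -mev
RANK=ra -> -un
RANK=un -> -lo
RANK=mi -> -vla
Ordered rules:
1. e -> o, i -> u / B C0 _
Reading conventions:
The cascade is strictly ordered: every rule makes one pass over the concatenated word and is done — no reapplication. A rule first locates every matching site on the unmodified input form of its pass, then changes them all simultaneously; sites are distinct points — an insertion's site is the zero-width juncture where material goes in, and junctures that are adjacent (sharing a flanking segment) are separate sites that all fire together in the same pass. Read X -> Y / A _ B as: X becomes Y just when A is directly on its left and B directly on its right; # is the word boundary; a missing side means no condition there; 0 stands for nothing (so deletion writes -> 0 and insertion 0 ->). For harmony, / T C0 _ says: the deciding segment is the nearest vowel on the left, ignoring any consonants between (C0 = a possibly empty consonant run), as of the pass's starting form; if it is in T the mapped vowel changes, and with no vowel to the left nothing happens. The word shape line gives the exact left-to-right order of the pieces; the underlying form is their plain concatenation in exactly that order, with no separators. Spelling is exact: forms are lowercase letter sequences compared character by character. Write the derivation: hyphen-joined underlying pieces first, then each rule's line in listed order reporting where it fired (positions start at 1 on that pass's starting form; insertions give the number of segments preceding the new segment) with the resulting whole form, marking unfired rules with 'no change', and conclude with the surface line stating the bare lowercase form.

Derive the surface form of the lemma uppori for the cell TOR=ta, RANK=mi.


underlying: de-uppori-vla
1. e -> o, i -> u / B C0 _: fires at position(s) 8: deupporuvla
surface: deupporuvla


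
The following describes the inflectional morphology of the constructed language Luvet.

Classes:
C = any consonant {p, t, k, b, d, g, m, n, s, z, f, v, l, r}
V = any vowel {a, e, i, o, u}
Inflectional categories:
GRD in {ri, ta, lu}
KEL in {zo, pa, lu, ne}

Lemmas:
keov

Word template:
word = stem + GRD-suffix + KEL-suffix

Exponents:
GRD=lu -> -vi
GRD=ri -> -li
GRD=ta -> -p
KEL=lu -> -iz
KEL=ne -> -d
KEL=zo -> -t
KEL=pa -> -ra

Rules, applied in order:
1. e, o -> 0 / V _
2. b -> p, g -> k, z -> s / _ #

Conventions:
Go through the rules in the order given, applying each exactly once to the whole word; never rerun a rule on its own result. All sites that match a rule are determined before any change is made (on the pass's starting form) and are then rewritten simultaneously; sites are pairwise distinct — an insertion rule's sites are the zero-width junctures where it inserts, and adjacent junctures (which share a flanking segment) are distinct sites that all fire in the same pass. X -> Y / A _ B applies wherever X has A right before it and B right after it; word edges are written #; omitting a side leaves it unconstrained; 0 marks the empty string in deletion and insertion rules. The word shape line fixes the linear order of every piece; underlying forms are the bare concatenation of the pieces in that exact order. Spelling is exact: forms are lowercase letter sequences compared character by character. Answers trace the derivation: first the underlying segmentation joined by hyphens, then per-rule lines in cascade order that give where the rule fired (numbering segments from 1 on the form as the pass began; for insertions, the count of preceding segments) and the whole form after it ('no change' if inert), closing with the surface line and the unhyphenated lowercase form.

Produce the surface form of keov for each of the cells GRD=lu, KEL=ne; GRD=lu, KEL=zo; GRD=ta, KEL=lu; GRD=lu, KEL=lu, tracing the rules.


cell GRD=lu, KEL=ne:
underlying: keov-vi-d
1. e, o -> 0 / V _: fires at position(s) 3: kevvid
2. b -> p, g -> k, z -> s / _ #: no change
surface: kevvid

cell GRD=lu, KEL=zo:
underlying: keov-vi-t
1. e, o -> 0 / V _: fires at position(s) 3: kevvit
2. b -> p, g -> k, z -> s / _ #: no change
surface: kevvit

cell GRD=ta, KEL=lu:
underlying: keov-p-iz
1. e, o -> 0 / V _: fires at position(s) 3: kevpiz
2. b -> p, g -> k, z -> s / _ #: fires at position(s) 6: kevpis
surface: kevpis

cell GRD=lu, KEL=lu:
underlying: keov-vi-iz
1. e, o -> 0 / V _: fires at position(s) 3: kevviiz
2. b -> p, g -> k, z -> s / _ #: fires at position(s) 7: kevviis
surface: kevviis


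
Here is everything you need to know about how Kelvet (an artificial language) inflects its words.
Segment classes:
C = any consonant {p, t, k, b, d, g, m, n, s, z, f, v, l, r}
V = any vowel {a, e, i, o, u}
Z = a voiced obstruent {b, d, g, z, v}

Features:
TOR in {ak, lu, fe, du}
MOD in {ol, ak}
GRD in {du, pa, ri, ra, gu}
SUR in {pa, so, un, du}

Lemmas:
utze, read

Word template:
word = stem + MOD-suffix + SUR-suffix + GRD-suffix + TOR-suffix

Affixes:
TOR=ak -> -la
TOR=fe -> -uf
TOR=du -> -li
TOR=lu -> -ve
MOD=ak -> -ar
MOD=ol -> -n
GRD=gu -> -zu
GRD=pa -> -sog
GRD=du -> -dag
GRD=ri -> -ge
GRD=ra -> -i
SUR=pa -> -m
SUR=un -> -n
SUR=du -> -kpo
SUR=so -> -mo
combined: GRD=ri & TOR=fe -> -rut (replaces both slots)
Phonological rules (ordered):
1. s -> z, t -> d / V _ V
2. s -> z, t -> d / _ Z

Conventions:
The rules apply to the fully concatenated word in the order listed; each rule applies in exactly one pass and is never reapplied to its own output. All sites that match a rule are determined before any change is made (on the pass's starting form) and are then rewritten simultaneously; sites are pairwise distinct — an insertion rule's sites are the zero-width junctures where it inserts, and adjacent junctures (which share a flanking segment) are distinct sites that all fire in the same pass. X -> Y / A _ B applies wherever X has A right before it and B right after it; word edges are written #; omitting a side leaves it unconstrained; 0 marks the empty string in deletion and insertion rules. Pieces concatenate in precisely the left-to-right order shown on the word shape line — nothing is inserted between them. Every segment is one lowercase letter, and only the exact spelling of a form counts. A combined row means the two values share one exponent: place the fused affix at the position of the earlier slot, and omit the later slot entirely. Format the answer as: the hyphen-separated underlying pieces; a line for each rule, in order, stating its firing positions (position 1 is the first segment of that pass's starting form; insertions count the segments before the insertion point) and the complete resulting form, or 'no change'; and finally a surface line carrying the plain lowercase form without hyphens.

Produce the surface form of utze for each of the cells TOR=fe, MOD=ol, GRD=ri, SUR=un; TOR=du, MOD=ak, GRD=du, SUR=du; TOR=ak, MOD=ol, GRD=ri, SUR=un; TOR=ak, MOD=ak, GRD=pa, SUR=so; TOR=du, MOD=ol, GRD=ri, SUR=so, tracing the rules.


cell TOR=fe, MOD=ol, GRD=ri, SUR=un:
underlying: utze-n-n-rut
1. s -> z, t -> d / V _ V: no change
2. s -> z, t -> d / _ Z: fires at position(s) 2: udzennrut
surface: udzennrut

cell TOR=du, MOD=ak, GRD=du, SUR=du:
underlying: utze-ar-kpo-dag-li
1. s -> z, t -> d / V _ V: no change
2. s -> z, t -> d / _ Z: fires at position(s) 2: udzearkpodagli
surface: udzearkpodagli

cell TOR=ak, MOD=ol, GRD=ri, SUR=un:
underlying: utze-n-n-ge-la
1. s -> z, t -> d / V _ V: no change
2. s -> z, t -> d / _ Z: fires at position(s) 2: udzenngela
surface: udzenngela

cell TOR=ak, MOD=ak, GRD=pa, SUR=so:
underlying: utze-ar-mo-sog-la
1. s -> z, t -> d / V _ V: fires at position(s) 9: utzearmozogla
2. s -> z, t -> d / _ Z: fires at position(s) 2: udzearmozogla
surface: udzearmozogla

cell TOR=du, MOD=ol, GRD=ri, SUR=so:
underlying: utze-n-mo-ge-li
1. s -> z, t -> d / V _ V: no change
2. s -> z, t -> d / _ Z: fires at position(s) 2: udzenmogeli
surface: udzenmogeli


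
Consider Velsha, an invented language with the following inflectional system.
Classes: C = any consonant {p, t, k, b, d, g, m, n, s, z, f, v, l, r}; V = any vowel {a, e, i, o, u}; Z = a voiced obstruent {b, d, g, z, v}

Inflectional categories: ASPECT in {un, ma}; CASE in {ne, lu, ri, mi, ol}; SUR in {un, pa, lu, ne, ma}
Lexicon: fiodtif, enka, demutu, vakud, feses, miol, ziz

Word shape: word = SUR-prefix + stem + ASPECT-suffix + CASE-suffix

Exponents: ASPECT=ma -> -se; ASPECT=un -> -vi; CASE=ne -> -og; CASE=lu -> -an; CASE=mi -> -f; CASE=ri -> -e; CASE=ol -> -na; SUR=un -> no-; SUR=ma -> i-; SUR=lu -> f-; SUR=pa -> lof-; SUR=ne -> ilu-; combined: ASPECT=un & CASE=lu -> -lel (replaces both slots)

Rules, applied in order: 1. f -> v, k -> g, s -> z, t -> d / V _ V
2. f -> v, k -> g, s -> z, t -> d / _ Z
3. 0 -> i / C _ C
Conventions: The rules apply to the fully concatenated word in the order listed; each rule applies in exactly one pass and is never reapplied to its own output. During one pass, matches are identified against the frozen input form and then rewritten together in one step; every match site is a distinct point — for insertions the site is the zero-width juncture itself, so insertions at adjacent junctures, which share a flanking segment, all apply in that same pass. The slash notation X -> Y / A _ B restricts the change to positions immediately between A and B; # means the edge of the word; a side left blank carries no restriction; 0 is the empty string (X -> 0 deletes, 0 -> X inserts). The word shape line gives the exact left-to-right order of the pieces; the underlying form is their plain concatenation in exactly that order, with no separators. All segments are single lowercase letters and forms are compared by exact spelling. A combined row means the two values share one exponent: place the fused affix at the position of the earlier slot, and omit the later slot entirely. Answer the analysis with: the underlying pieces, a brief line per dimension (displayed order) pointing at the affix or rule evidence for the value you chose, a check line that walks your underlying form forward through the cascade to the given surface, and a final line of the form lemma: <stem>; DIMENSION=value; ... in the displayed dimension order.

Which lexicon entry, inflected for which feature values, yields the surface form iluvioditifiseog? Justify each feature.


underlying: ilu-fiodtif-se-og
ASPECT=ma - signalled by the affix -se
CASE=ne - signalled by the affix -og
SUR=ne - signalled by the affix ilu-
check: ilufiodtifseog -> iluviodtifseog -> iluviodtifseog -> iluvioditifiseog
lemma: fiodtif; ASPECT=ma; CASE=ne; SUR=ne


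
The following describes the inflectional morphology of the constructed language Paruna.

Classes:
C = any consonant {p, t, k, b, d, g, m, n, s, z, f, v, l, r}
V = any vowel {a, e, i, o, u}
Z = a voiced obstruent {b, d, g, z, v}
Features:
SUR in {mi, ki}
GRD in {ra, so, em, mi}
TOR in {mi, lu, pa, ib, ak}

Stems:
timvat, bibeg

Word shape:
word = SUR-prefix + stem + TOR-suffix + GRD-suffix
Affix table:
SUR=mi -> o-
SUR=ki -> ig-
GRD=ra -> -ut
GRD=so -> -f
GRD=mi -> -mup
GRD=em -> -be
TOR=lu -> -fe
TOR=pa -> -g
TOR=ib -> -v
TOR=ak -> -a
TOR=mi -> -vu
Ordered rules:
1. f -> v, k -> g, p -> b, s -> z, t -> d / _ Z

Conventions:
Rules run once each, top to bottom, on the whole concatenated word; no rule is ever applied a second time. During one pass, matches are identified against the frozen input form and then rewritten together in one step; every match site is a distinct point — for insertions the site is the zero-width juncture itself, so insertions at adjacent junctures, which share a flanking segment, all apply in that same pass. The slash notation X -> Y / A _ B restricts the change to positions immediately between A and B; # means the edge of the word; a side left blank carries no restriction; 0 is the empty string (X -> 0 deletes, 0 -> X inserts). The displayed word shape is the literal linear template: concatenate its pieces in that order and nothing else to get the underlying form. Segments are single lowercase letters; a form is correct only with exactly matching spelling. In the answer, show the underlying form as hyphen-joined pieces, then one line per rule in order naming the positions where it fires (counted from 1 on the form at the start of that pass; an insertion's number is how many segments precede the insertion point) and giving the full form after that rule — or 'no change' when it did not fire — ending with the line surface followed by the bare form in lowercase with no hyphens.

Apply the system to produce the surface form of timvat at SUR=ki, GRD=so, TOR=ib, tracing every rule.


underlying: ig-timvat-v-f
1. f -> v, k -> g, p -> b, s -> z, t -> d / _ Z: fires at position(s) 8: igtimvadvf
surface: igtimvadvf


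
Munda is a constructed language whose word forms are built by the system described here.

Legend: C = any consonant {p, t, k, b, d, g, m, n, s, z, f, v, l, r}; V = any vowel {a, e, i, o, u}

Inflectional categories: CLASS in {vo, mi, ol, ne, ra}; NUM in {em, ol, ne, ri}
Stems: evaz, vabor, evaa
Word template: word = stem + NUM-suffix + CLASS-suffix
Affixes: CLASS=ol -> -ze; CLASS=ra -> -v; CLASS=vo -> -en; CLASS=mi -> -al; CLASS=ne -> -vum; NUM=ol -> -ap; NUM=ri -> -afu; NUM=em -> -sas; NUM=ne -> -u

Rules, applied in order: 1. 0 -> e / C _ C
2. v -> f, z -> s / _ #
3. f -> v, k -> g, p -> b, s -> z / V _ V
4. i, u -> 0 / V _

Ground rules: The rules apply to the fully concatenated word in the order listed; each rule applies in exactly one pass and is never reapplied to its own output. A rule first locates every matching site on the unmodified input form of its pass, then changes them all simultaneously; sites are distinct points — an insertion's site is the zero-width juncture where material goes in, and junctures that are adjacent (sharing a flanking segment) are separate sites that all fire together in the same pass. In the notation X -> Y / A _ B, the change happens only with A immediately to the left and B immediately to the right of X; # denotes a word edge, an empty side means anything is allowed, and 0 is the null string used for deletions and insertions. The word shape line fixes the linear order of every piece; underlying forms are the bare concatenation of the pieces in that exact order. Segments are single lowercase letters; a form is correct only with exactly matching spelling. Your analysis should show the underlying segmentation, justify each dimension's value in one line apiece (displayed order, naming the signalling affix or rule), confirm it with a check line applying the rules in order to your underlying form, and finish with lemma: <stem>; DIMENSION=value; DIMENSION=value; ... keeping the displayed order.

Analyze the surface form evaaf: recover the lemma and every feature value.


underlying: evaa-u-v
CLASS=ra - signalled by the affix -v
NUM=ne - signalled by the affix -u
check: evaauv -> evaauv -> evaauf -> evaauf -> evaaf
lemma: evaa; CLASS=ra; NUM=ne


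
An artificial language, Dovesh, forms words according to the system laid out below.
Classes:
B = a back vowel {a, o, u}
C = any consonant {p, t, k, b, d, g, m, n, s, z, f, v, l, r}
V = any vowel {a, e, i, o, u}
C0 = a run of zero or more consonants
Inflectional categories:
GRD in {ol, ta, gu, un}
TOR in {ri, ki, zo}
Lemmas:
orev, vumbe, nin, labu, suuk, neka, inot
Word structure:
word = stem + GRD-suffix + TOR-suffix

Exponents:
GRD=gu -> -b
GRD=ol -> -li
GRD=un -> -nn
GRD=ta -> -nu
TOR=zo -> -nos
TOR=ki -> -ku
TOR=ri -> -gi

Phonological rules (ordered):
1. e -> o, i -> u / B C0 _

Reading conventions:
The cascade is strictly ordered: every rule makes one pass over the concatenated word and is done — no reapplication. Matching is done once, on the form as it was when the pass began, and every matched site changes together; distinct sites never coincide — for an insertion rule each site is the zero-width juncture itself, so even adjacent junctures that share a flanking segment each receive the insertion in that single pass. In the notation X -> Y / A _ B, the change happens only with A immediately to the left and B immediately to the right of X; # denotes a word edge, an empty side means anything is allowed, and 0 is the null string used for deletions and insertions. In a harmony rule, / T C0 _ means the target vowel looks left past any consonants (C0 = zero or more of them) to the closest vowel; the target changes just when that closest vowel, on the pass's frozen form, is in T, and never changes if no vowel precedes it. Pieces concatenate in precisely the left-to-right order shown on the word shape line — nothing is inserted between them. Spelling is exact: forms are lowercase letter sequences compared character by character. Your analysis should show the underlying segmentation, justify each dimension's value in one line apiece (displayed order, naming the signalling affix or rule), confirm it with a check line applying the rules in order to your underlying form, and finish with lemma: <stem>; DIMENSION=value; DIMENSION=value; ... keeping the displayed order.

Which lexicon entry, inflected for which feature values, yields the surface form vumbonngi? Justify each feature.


underlying: vumbe-nn-gi
GRD=un - signalled by the affix -nn
TOR=ri - signalled by the affix -gi
check: vumbenngi -> vumbonngi
lemma: vumbe; GRD=un; TOR=ri


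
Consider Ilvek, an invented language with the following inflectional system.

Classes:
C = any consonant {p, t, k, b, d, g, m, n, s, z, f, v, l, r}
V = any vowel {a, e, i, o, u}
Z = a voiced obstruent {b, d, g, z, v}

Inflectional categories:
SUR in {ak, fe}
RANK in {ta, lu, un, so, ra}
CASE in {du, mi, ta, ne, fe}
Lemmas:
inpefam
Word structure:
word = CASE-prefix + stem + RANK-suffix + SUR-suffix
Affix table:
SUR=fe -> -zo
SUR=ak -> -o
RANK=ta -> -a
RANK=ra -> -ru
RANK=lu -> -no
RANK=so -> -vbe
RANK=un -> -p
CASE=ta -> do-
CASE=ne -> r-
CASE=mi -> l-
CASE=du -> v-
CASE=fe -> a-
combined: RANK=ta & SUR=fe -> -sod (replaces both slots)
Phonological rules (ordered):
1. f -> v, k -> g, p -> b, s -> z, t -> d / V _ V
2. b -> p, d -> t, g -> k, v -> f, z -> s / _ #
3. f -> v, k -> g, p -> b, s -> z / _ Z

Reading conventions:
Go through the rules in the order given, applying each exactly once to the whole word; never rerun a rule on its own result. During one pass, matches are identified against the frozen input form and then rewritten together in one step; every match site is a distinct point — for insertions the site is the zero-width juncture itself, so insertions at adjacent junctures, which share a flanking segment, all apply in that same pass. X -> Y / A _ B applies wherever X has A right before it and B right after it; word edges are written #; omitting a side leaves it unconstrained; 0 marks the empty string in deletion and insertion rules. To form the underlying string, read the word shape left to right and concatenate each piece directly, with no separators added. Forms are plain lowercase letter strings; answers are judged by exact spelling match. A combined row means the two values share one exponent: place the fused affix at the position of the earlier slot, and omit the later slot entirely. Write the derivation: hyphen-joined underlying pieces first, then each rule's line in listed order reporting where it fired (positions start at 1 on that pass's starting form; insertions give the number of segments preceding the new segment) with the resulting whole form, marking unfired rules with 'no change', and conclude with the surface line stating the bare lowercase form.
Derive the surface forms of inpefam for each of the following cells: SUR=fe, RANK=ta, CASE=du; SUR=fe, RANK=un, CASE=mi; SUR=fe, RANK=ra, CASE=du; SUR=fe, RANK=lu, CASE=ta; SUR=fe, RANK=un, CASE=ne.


cell SUR=fe, RANK=ta, CASE=du:
underlying: v-inpefam-sod
1. f -> v, k -> g, p -> b, s -> z, t -> d / V _ V: fires at position(s) 6: vinpevamsod
2. b -> p, d -> t, g -> k, v -> f, z -> s / _ #: fires at position(s) 11: vinpevamsot
3. f -> v, k -> g, p -> b, s -> z / _ Z: no change
surface: vinpevamsot

cell SUR=fe, RANK=un, CASE=mi:
underlying: l-inpefam-p-zo
1. f -> v, k -> g, p -> b, s -> z, t -> d / V _ V: fires at position(s) 6: linpevampzo
2. b -> p, d -> t, g -> k, v -> f, z -> s / _ #: no change
3. f -> v, k -> g, p -> b, s -> z / _ Z: fires at position(s) 9: linpevambzo
surface: linpevambzo

cell SUR=fe, RANK=ra, CASE=du:
underlying: v-inpefam-ru-zo
1. f -> v, k -> g, p -> b, s -> z, t -> d / V _ V: fires at position(s) 6: vinpevamruzo
2. b -> p, d -> t, g -> k, v -> f, z -> s / _ #: no change
3. f -> v, k -> g, p -> b, s -> z / _ Z: no change
surface: vinpevamruzo

cell SUR=fe, RANK=lu, CASE=ta:
underlying: do-inpefam-no-zo
1. f -> v, k -> g, p -> b, s -> z, t -> d / V _ V: fires at position(s) 7: doinpevamnozo
2. b -> p, d -> t, g -> k, v -> f, z -> s / _ #: no change
3. f -> v, k -> g, p -> b, s -> z / _ Z: no change
surface: doinpevamnozo

cell SUR=fe, RANK=un, CASE=ne:
underlying: r-inpefam-p-zo
1. f -> v, k -> g, p -> b, s -> z, t -> d / V _ V: fires at position(s) 6: rinpevampzo
2. b -> p, d -> t, g -> k, v -> f, z -> s / _ #: no change
3. f -> v, k -> g, p -> b, s -> z / _ Z: fires at position(s) 9: rinpevambzo
surface: rinpevambzo


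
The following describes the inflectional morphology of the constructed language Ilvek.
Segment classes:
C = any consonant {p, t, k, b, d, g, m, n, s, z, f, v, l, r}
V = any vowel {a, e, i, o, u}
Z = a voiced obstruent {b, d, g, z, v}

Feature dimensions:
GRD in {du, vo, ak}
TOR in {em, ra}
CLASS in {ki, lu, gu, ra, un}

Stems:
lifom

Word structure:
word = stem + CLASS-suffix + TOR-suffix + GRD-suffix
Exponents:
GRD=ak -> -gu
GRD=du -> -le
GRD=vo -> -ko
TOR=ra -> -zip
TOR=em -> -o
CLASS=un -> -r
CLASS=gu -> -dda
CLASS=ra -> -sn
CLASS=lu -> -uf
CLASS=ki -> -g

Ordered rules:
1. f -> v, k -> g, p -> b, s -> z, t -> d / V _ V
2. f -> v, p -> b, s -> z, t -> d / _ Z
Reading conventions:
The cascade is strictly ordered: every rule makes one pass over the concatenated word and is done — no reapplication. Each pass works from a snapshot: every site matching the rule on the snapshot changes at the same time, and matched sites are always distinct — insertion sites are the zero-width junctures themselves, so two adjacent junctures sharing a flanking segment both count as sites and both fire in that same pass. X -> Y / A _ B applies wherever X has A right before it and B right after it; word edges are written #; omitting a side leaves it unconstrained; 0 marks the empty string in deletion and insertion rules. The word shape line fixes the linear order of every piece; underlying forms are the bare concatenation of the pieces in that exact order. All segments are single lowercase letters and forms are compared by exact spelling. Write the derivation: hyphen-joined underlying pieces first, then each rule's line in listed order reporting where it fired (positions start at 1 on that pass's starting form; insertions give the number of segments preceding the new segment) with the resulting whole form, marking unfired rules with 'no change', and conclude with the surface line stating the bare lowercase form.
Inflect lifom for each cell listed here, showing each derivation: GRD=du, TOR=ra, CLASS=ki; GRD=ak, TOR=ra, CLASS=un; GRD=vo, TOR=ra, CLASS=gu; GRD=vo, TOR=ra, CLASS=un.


cell GRD=du, TOR=ra, CLASS=ki:
underlying: lifom-g-zip-le
1. f -> v, k -> g, p -> b, s -> z, t -> d / V _ V: fires at position(s) 3: livomgziple
2. f -> v, p -> b, s -> z, t -> d / _ Z: no change
surface: livomgziple

cell GRD=ak, TOR=ra, CLASS=un:
underlying: lifom-r-zip-gu
1. f -> v, k -> g, p -> b, s -> z, t -> d / V _ V: fires at position(s) 3: livomrzipgu
2. f -> v, p -> b, s -> z, t -> d / _ Z: fires at position(s) 9: livomrzibgu
surface: livomrzibgu

cell GRD=vo, TOR=ra, CLASS=gu:
underlying: lifom-dda-zip-ko
1. f -> v, k -> g, p -> b, s -> z, t -> d / V _ V: fires at position(s) 3: livomddazipko
2. f -> v, p -> b, s -> z, t -> d / _ Z: no change
surface: livomddazipko

cell GRD=vo, TOR=ra, CLASS=un:
underlying: lifom-r-zip-ko
1. f -> v, k -> g, p -> b, s -> z, t -> d / V _ V: fires at position(s) 3: livomrzipko
2. f -> v, p -> b, s -> z, t -> d / _ Z: no change
surface: livomrzipko


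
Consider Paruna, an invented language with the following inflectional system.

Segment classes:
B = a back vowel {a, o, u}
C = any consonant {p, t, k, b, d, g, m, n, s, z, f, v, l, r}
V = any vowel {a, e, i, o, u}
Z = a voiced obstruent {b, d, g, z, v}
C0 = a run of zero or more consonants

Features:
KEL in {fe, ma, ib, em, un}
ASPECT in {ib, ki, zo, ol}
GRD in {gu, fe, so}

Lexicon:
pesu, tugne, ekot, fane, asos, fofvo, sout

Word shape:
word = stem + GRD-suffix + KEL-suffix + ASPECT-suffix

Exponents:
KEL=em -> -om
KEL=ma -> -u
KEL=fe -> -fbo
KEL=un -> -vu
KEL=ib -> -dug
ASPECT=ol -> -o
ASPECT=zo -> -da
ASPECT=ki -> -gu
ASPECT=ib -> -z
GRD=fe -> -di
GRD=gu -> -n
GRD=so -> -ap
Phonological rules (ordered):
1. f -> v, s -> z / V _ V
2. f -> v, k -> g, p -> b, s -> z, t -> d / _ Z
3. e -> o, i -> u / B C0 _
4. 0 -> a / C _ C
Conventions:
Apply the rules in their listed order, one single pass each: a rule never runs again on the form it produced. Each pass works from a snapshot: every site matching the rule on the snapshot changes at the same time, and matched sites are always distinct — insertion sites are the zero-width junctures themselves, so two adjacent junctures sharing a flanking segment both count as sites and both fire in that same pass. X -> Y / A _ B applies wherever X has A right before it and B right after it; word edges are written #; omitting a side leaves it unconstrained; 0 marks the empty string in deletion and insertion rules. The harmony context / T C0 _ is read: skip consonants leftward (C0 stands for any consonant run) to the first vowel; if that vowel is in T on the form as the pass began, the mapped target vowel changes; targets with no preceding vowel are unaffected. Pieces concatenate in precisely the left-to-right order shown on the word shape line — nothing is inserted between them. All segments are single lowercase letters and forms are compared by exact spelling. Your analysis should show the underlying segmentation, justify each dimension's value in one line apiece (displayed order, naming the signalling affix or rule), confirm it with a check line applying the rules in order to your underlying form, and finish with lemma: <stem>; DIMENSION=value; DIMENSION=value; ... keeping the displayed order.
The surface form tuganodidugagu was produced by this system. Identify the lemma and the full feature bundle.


underlying: tugne-di-dug-gu
KEL=ib - signalled by the affix -dug
ASPECT=ki - signalled by the affix -gu
GRD=fe - signalled by the affix -di
check: tugnediduggu -> tugnediduggu -> tugnediduggu -> tugnodiduggu -> tuganodidugagu
lemma: tugne; KEL=ib; ASPECT=ki; GRD=fe


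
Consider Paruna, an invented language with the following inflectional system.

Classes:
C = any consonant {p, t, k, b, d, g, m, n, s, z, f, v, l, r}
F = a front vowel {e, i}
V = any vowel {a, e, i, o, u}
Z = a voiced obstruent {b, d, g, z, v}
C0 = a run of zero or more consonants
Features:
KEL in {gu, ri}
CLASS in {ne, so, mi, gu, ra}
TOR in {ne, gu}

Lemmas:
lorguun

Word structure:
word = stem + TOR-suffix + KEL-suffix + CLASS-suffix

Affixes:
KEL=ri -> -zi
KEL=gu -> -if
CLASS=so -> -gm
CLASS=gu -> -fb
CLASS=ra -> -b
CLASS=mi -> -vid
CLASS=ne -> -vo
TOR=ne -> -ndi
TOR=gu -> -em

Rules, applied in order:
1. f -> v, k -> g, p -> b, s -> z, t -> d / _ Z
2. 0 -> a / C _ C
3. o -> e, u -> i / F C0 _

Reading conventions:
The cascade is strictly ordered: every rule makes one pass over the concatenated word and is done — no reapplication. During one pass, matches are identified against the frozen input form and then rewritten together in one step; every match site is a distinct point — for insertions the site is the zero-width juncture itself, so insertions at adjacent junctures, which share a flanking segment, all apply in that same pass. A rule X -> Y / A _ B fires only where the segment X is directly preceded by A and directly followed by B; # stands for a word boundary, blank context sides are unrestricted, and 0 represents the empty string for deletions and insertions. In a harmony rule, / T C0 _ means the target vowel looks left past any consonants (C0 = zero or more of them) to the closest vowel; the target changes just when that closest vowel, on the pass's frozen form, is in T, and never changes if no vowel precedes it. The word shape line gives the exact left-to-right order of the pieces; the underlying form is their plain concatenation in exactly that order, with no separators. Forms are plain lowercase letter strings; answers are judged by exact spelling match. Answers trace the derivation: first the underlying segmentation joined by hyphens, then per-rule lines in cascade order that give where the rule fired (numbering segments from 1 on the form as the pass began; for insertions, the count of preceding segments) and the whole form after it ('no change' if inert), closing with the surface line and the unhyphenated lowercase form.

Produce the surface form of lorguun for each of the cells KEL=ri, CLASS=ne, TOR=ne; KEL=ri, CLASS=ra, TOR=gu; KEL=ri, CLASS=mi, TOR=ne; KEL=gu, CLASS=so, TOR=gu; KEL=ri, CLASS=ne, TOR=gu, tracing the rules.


cell KEL=ri, CLASS=ne, TOR=ne:
underlying: lorguun-ndi-zi-vo
1. f -> v, k -> g, p -> b, s -> z, t -> d / _ Z: no change
2. 0 -> a / C _ C: inserts after position(s) 3, 7, 8: loraguunanadizivo
3. o -> e, u -> i / F C0 _: fires at position(s) 17: loraguunanadizive
surface: loraguunanadizive

cell KEL=ri, CLASS=ra, TOR=gu:
underlying: lorguun-em-zi-b
1. f -> v, k -> g, p -> b, s -> z, t -> d / _ Z: no change
2. 0 -> a / C _ C: inserts after position(s) 3, 9: loraguunemazib
3. o -> e, u -> i / F C0 _: no change
surface: loraguunemazib

cell KEL=ri, CLASS=mi, TOR=ne:
underlying: lorguun-ndi-zi-vid
1. f -> v, k -> g, p -> b, s -> z, t -> d / _ Z: no change
2. 0 -> a / C _ C: inserts after position(s) 3, 7, 8: loraguunanadizivid
3. o -> e, u -> i / F C0 _: no change
surface: loraguunanadizivid

cell KEL=gu, CLASS=so, TOR=gu:
underlying: lorguun-em-if-gm
1. f -> v, k -> g, p -> b, s -> z, t -> d / _ Z: fires at position(s) 11: lorguunemivgm
2. 0 -> a / C _ C: inserts after position(s) 3, 11, 12: loraguunemivagam
3. o -> e, u -> i / F C0 _: no change
surface: loraguunemivagam

cell KEL=ri, CLASS=ne, TOR=gu:
underlying: lorguun-em-zi-vo
1. f -> v, k -> g, p -> b, s -> z, t -> d / _ Z: no change
2. 0 -> a / C _ C: inserts after position(s) 3, 9: loraguunemazivo
3. o -> e, u -> i / F C0 _: fires at position(s) 15: loraguunemazive
surface: loraguunemazive


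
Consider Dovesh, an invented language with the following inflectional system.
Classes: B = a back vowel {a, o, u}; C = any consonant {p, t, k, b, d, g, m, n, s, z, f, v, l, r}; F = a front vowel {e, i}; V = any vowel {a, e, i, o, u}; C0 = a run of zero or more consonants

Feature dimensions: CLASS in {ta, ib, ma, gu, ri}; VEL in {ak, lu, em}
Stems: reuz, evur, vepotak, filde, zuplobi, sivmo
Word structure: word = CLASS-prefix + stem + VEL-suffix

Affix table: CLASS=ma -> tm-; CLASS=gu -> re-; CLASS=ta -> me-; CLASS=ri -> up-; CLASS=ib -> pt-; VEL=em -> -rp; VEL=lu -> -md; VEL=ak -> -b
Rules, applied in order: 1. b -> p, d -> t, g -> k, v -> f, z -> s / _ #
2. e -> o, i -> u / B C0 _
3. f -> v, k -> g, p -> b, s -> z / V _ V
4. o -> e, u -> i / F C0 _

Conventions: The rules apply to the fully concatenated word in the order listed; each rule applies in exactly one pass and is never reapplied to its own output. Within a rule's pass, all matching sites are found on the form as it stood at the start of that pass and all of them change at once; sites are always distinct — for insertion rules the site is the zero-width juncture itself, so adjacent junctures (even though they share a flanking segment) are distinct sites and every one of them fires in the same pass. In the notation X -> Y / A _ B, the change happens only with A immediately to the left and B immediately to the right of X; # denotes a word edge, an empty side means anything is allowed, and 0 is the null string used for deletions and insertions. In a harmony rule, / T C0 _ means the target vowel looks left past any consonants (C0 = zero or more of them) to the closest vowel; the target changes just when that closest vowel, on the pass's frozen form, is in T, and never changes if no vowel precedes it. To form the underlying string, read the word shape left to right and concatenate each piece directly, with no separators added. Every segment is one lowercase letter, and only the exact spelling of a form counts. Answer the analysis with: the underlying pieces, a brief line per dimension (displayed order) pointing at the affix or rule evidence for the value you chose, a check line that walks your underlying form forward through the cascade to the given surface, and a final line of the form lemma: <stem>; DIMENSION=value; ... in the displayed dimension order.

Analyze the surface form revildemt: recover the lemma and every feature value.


underlying: re-filde-md
CLASS=gu - signalled by the affix re-
VEL=lu - signalled by the affix -md
check: refildemd -> refildemt -> refildemt -> revildemt -> revildemt
lemma: filde; CLASS=gu; VEL=lu
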